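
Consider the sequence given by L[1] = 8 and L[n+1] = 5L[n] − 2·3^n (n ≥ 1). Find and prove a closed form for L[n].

Claim: L[n] = 5^n + 3^n.

Base case: L[1] = 8, and 5^1 + 3^1 = 5 + 3 = 8.
Assume L[j] = 5^j + 3^j for some j ≥ 1.
Then L[j+1] = 5L[j] − 2·3^j = 5·(5^j + 3^j) − 2·3^j = 5^{j+1} + 5·3^j − 2·3^j = 5^{j+1} + 3·3^j = 5^{j+1} + 3^{j+1}.
By induction, L[n] = 5^n + 3^n for all n ≥ 1.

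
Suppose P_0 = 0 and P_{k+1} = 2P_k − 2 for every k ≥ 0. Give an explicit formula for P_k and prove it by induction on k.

Claim: P_k = -2^{k+1} + 2.

Base case: P_0 = 0, and -2^{0+1} + 2 = -2 + 2 = 0.
Assume P_r = -2^{r+1} + 2 for some r ≥ 0.
Then P_{r+1} = 2P_r − 2 = 2·(-2^{r+1} + 2) − 2 = -2^{r+2} + 4 − 2 = -2^{r+2} + 2.
Hence P_k = -2^{k+1} + 2 for every k ≥ 0, by induction.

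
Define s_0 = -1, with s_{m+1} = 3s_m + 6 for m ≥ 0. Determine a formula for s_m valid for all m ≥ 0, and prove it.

Claim: s_m = 2·3^m − 3.

Base case: s_0 = -1, and 2·3^0 − 3 = 2 − 3 = -1.
Assume s_k = 2·3^k − 3 for some k ≥ 0.
Then s_{k+1} = 3s_k + 6 = 3·(2·3^k − 3) + 6 = 6·3^k − 9 + 6 = 2·3^{k+1} − 3.
So the formula holds for k+1, and by induction s_m = 2·3^m − 3 for all m ≥ 0.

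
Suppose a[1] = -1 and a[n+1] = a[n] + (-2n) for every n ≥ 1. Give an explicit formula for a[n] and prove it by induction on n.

Claim: a[n] = -n^2 + n − 1.

Base case: a[1] = -1, and -1^2 + 1 − 1 = -1.
Assume a[j] = -j^2 + j − 1.
Then a[j+1] = a[j] + (-2j) = (-j^2 + j − 1) + (-2j) = -j^2 − j − 1,
and -(j+1)^2 + (j+1) − 1 = -j^2 − j − 1.
By induction, a[n] = -n^2 + n − 1 for all n ≥ 1.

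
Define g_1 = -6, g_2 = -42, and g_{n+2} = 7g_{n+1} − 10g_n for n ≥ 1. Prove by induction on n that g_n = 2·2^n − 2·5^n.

Base cases: g_1 = -6 and 2·2^1 − 2·5^1 = -6; g_2 = -42 and 2·2^2 − 2·5^2 = -42.
Assume g_j = 2·2^j − 2·5^j for all 1 ≤ j ≤ k, where k ≥ 2.
Then g_{k+1} = 7g_k − 10g_{k−1} = 7·(2·2^k − 2·5^k) − 10·(2·2^{k−1} − 2·5^{k−1}) = 2·(7·2 − 10)2^{k−1} − 2·(7·5 − 10)5^{k−1} = 8·2^{k−1} − 50·5^{k−1} = 2·2^{k+1} − 2·5^{k+1}.
This completes the inductive step, so g_n = 2·2^n − 2·5^n for all n ≥ 1.

g_n = 2·2^n − 2·5^n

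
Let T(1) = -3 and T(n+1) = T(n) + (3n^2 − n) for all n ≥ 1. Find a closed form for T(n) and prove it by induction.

Claim: T(n) = n^3 − 2n^2 + n − 3.

Base case: T(1) = -3, and 1^3 − 2·1^2 + 1 − 3 = -3.
Assume T(r) = r^3 − 2r^2 + r − 3.
Then T(r+1) = T(r) + (3r^2 − r) = (r^3 − 2r^2 + r − 3) + (3r^2 − r) = r^3 + r^2 − 3,
and (r+1)^3 − 2·(r+1)^2 + (r+1) − 3 = r^3 + r^2 − 3.
This completes the inductive step, so T(n) = n^3 − 2n^2 + n − 3 for all n ≥ 1.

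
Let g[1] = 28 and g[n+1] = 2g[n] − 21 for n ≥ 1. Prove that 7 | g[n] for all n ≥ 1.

Base case: g[1] = 28 = 7·4, so 7 | g[1].
Assume 7 | g[k], so g[k] = 7t for some integer t.
Then g[k+1] = 2g[k] − 21 = 2·(7t) − 21 = 7(2t − 3), so 7 | g[k+1].
So the property holds for k+1, and by induction 7 | g[n] for all n ≥ 1.

7 | g[n]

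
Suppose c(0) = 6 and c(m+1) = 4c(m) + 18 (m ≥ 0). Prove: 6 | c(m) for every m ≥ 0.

Base case: c(0) = 6 = 6·1, so 6 | c(0).
Assume 6 | c(j), so c(j) = 6t for some integer t.
Then c(j+1) = 4c(j) + 18 = 4·(6t) + 18 = 6(4t + 3), so 6 | c(j+1).
Hence 6 | c(m) for every m ≥ 0, by induction.

6 | c(m)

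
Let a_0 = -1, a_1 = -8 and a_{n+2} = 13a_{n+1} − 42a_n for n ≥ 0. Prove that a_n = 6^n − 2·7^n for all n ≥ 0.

Base cases: a_0 = -1 and 6^0 − 2·7^0 = -1; a_1 = -8 and 6^1 − 2·7^1 = -8.
Assume a_j = 6^j − 2·7^j for all 0 ≤ j ≤ k, where k ≥ 1.
Then a_{k+1} = 13a_k − 42a_{k−1} = 13·(6^k − 2·7^k) − 42·(6^{k−1} − 2·7^{k−1}) = (13·6 − 42)6^{k−1} − 2·(13·7 − 42)7^{k−1} = 36·6^{k−1} − 98·7^{k−1} = 6^{k+1} − 2·7^{k+1}.
By strong induction, a_n = 6^n − 2·7^n for all n ≥ 0.

a_n = 6^n − 2·7^n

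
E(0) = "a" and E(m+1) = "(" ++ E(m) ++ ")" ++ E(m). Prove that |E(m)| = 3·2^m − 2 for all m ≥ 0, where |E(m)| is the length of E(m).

Base case: |E(0)| = 1, and 3·2^0 − 2 = 1.
Assume |E(j)| = 3·2^j − 2.
Then |E(j+1)| = 1 + |E(j)| + 1 + |E(j)| = 2|E(j)| + 2 = 2(3·2^j − 2) + 2 = 3·2^{j+1} − 4 + 2 = 3·2^{j+1} − 2.
This completes the inductive step, so |E(m)| = 3·2^m − 2 for all m ≥ 0.

|E(m)| = 3·2^m − 2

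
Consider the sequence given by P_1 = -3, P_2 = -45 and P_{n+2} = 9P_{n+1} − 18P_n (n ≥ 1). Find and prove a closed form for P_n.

Claim: P_n = 3·3^n − 2·6^n.

Base cases: P_1 = -3 and 3·3^1 − 2·6^1 = -3; P_2 = -45 and 3·3^2 − 2·6^2 = -45.
Assume P_j = 3·3^j − 2·6^j for all 1 ≤ j ≤ r, where r ≥ 2.
Then P_{r+1} = 9P_r − 18P_{r−1} = 9·(3·3^r − 2·6^r) − 18·(3·3^{r−1} − 2·6^{r−1}) = 3·(9·3 − 18)3^{r−1} − 2·(9·6 − 18)6^{r−1} = 27·3^{r−1} − 72·6^{r−1} = 3·3^{r+1} − 2·6^{r+1}.
This completes the inductive step, so P_n = 3·3^n − 2·6^n for all n ≥ 1.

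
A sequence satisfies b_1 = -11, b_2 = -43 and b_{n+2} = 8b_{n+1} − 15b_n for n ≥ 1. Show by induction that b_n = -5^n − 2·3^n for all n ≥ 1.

Base cases: b_1 = -11 and -5^1 − 2·3^1 = -11; b_2 = -43 and -5^2 − 2·3^2 = -43.
Assume b_i = -5^i − 2·3^i for all 1 ≤ i ≤ j, where j ≥ 2.
Then b_{j+1} = 8b_j − 15b_{j−1} = 8·(-5^j − 2·3^j) − 15·(-5^{j−1} − 2·3^{j−1}) = -(8·5 − 15)5^{j−1} − 2·(8·3 − 15)3^{j−1} = -25·5^{j−1} − 18·3^{j−1} = -5^{j+1} − 2·3^{j+1}.
So the formula holds for j+1, and by strong induction b_n = -5^n − 2·3^n for all n ≥ 1.

b_n = -5^n − 2·3^n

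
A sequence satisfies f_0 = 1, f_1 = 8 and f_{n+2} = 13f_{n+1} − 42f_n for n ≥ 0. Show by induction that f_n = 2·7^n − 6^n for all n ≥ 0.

Base cases: f_0 = 1 and 2·7^0 − 6^0 = 1; f_1 = 8 and 2·7^1 − 6^1 = 8.
Assume f_j = 2·7^j − 6^j for all 0 ≤ j ≤ r, where r ≥ 1.
Then f_{r+1} = 13f_r − 42f_{r−1} = 13·(2·7^r − 6^r) − 42·(2·7^{r−1} − 6^{r−1}) = 2·(13·7 − 42)7^{r−1} − (13·6 − 42)6^{r−1} = 98·7^{r−1} − 36·6^{r−1} = 2·7^{r+1} − 6^{r+1}.
By strong induction, f_n = 2·7^n − 6^n for all n ≥ 0.

f_n = 2·7^n − 6^n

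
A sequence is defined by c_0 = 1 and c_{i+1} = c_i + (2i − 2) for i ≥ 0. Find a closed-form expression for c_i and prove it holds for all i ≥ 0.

Claim: c_i = i^2 − 3i + 1.

Base case: c_0 = 1, and 0^2 − 3·0 + 1 = 1.
Assume c_m = m^2 − 3m + 1.
Then c_{m+1} = c_m + (2m − 2) = (m^2 − 3m + 1) + (2m − 2) = m^2 − m − 1,
and (m+1)^2 − 3·(m+1) + 1 = m^2 − m − 1.
This completes the inductive step, so c_i = i^2 − 3i + 1 for all i ≥ 0.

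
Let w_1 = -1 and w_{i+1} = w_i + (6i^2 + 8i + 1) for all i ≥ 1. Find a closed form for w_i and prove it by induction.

Claim: w_i = 2i^3 + i^2 − 2i − 2.

Base case: w_1 = -1, and 2·1^3 + 1^2 − 2·1 − 2 = -1.
Assume w_k = 2k^3 + k^2 − 2k − 2.
Then w_{k+1} = w_k + (6k^2 + 8k + 1) = (2k^3 + k^2 − 2k − 2) + (6k^2 + 8k + 1) = 2k^3 + 7k^2 + 6k − 1,
and 2·(k+1)^3 + (k+1)^2 − 2·(k+1) − 2 = 2k^3 + 7k^2 + 6k − 1.
By induction, w_i = 2i^3 + i^2 − 2i − 2 for all i ≥ 1.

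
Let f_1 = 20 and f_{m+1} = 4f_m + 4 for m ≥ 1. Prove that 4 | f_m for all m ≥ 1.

Base case: f_1 = 20 = 4·5, so 4 | f_1.
Assume 4 | f_r, so f_r = 4t for some integer t.
Then f_{r+1} = 4f_r + 4 = 4·(4t) + 4 = 4(4t + 1), so 4 | f_{r+1}.
So the property holds for r+1, and by induction 4 | f_m for all m ≥ 1.

4 | f_m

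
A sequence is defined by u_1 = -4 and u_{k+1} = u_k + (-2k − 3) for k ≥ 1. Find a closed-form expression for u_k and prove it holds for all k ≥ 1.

Claim: u_k = -k^2 − 2k − 1.

Base case: u_1 = -4, and -1^2 − 2·1 − 1 = -4.
Assume u_j = -j^2 − 2j − 1.
Then u_{j+1} = u_j + (-2j − 3) = (-j^2 − 2j − 1) + (-2j − 3) = -j^2 − 4j − 4,
and -(j+1)^2 − 2·(j+1) − 1 = -j^2 − 4j − 4.
Hence u_k = -k^2 − 2k − 1 for every k ≥ 1, by induction.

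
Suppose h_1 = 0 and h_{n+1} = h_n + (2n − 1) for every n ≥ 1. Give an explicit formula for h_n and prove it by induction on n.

Claim: h_n = n^2 − 2n + 1.

Base case: h_1 = 0, and 1^2 − 2·1 + 1 = 0.
Assume h_k = k^2 − 2k + 1.
Then h_{k+1} = h_k + (2k − 1) = (k^2 − 2k + 1) + (2k − 1) = k^2,
and (k+1)^2 − 2·(k+1) + 1 = k^2.
Hence h_n = n^2 − 2n + 1 for every n ≥ 1, by induction.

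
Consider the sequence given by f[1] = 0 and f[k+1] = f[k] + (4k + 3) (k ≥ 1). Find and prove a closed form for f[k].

Claim: f[k] = 2k^2 + k − 3.

Base case: f[1] = 0, and 2·1^2 + 1 − 3 = 0.
Assume f[r] = 2r^2 + r − 3.
Then f[r+1] = f[r] + (4r + 3) = (2r^2 + r − 3) + (4r + 3) = 2r^2 + 5r,
and 2·(r+1)^2 + (r+1) − 3 = 2r^2 + 5r.
This completes the inductive step, so f[k] = 2k^2 + k − 3 for all k ≥ 1.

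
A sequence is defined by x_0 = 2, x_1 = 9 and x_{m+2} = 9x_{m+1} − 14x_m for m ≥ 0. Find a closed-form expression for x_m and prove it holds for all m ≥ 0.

Claim: x_m = 7^m + 2^m.

Base cases: x_0 = 2 and 7^0 + 2^0 = 2; x_1 = 9 and 7^1 + 2^1 = 9.
Assume x_j = 7^j + 2^j for all 0 ≤ j ≤ r, where r ≥ 1.
Then x_{r+1} = 9x_r − 14x_{r−1} = 9·(7^r + 2^r) − 14·(7^{r−1} + 2^{r−1}) = (9·7 − 14)7^{r−1} + (9·2 − 14)2^{r−1} = 49·7^{r−1} + 4·2^{r−1} = 7^{r+1} + 2^{r+1}.
So the formula holds for r+1, and by strong induction x_m = 7^m + 2^m for all m ≥ 0.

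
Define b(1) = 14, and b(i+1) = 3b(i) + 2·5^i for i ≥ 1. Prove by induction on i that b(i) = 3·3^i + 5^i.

Base case: b(1) = 14, and 3·3^1 + 5^1 = 9 + 5 = 14.
Assume b(k) = 3·3^k + 5^k for some k ≥ 1.
Then b(k+1) = 3b(k) + 2·5^k = 3·(3·3^k + 5^k) + 2·5^k = 3·3^{k+1} + 3·5^k + 2·5^k = 3·3^{k+1} + 5·5^k = 3·3^{k+1} + 5^{k+1}.
This completes the inductive step, so b(i) = 3·3^i + 5^i for all i ≥ 1.

b(i) = 3·3^i + 5^i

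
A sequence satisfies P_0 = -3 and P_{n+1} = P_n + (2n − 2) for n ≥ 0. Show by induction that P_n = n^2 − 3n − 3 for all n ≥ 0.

Base case: P_0 = -3, and 0^2 − 3·0 − 3 = -3.
Assume P_r = r^2 − 3r − 3.
Then P_{r+1} = P_r + (2r − 2) = (r^2 − 3r − 3) + (2r − 2) = r^2 − r − 5,
and (r+1)^2 − 3·(r+1) − 3 = r^2 − r − 5.
By induction, P_n = n^2 − 3n − 3 for all n ≥ 0.

P_n = n^2 − 3n − 3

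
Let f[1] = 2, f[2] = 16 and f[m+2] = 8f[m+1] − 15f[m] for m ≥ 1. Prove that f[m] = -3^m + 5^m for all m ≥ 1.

Base cases: f[1] = 2 and -3^1 + 5^1 = 2; f[2] = 16 and -3^2 + 5^2 = 16.
Assume f[i] = -3^i + 5^i for all 1 ≤ i ≤ j, where j ≥ 2.
Then f[j+1] = 8f[j] − 15f[j−1] = 8·(-3^j + 5^j) − 15·(-3^{j−1} + 5^{j−1}) = -(8·3 − 15)3^{j−1} + (8·5 − 15)5^{j−1} = -9·3^{j−1} + 25·5^{j−1} = -3^{j+1} + 5^{j+1}.
By strong induction, f[m] = -3^m + 5^m for all m ≥ 1.

f[m] = -3^m + 5^m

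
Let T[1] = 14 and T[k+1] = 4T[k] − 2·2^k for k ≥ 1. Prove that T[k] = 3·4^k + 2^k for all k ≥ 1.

Base case: T[1] = 14, and 3·4^1 + 2^1 = 12 + 2 = 14.
Assume T[r] = 3·4^r + 2^r for some r ≥ 1.
Then T[r+1] = 4T[r] − 2·2^r = 4·(3·4^r + 2^r) − 2·2^r = 3·4^{r+1} + 4·2^r − 2·2^r = 3·4^{r+1} + 2·2^r = 3·4^{r+1} + 2^{r+1}.
By induction, T[k] = 3·4^k + 2^k for all k ≥ 1.

T[k] = 3·4^k + 2^k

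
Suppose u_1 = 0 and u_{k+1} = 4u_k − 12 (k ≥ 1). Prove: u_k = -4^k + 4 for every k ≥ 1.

Base case: u_1 = 0, and -4^1 + 4 = -4 + 4 = 0.
Assume u_r = -4^r + 4 for some r ≥ 1.
Then u_{r+1} = 4u_r − 12 = 4·(-4^r + 4) − 12 = -4^{r+1} + 16 − 12 = -4^{r+1} + 4.
Hence u_k = -4^k + 4 for every k ≥ 1, by induction.

u_k = -4^k + 4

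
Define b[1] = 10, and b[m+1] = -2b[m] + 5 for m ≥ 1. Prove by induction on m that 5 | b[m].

Base case: b[1] = 10 = 5·2, so 5 | b[1].
Assume 5 | b[k], so b[k] = 5t for some integer t.
Then b[k+1] = -2b[k] + 5 = -2·(5t) + 5 = 5(-2t + 1), so 5 | b[k+1].
This completes the inductive step, so 5 | b[m] for all m ≥ 1.

5 | b[m]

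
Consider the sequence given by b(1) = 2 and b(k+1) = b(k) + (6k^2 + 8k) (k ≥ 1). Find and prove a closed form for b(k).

Claim: b(k) = 2k^3 + k^2 − 3k + 2.

Base case: b(1) = 2, and 2·1^3 + 1^2 − 3·1 + 2 = 2.
Assume b(r) = 2r^3 + r^2 − 3r + 2.
Then b(r+1) = b(r) + (6r^2 + 8r) = (2r^3 + r^2 − 3r + 2) + (6r^2 + 8r) = 2r^3 + 7r^2 + 5r + 2,
and 2·(r+1)^3 + (r+1)^2 − 3·(r+1) + 2 = 2r^3 + 7r^2 + 5r + 2.
Hence b(k) = 2k^3 + k^2 − 3k + 2 for every k ≥ 1, by induction.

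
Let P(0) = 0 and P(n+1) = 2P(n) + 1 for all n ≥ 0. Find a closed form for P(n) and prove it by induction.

Claim: P(n) = 2^n − 1.

Base case: P(0) = 0, and 2^0 − 1 = 1 − 1 = 0.
Assume P(m) = 2^m − 1 for some m ≥ 0.
Then P(m+1) = 2P(m) + 1 = 2·(2^m − 1) + 1 = 2^{m+1} − 2 + 1 = 2^{m+1} − 1.
This completes the inductive step, so P(n) = 2^n − 1 for all n ≥ 0.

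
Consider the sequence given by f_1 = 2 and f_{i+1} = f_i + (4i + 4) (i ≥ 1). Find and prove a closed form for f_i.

Claim: f_i = 2i^2 + 2i − 2.

Base case: f_1 = 2, and 2·1^2 + 2·1 − 2 = 2.
Assume f_m = 2m^2 + 2m − 2.
Then f_{m+1} = f_m + (4m + 4) = (2m^2 + 2m − 2) + (4m + 4) = 2m^2 + 6m + 2,
and 2·(m+1)^2 + 2·(m+1) − 2 = 2m^2 + 6m + 2.
This completes the inductive step, so f_i = 2i^2 + 2i − 2 for all i ≥ 1.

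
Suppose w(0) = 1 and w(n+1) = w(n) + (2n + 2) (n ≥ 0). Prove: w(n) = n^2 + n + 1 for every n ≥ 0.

Base case: w(0) = 1, and 0^2 + 0 + 1 = 1.
Assume w(r) = r^2 + r + 1.
Then w(r+1) = w(r) + (2r + 2) = (r^2 + r + 1) + (2r + 2) = r^2 + 3r + 3,
and (r+1)^2 + (r+1) + 1 = r^2 + 3r + 3.
This completes the inductive step, so w(n) = n^2 + n + 1 for all n ≥ 0.

w(n) = n^2 + n + 1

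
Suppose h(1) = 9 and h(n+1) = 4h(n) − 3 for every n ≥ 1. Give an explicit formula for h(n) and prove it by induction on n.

Claim: h(n) = 2·4^n + 1.

Base case: h(1) = 9, and 2·4^1 + 1 = 8 + 1 = 9.
Assume h(m) = 2·4^m + 1 for some m ≥ 1.
Then h(m+1) = 4h(m) − 3 = 4·(2·4^m + 1) − 3 = 8·4^m + 4 − 3 = 2·4^{m+1} + 1.
So the formula holds for m+1, and by induction h(n) = 2·4^n + 1 for all n ≥ 1.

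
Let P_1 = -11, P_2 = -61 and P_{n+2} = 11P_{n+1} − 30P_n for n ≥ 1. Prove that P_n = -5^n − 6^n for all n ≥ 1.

Base cases: P_1 = -11 and -5^1 − 6^1 = -11; P_2 = -61 and -5^2 − 6^2 = -61.
Assume P_j = -5^j − 6^j for all 1 ≤ j ≤ m, where m ≥ 2.
Then P_{m+1} = 11P_m − 30P_{m−1} = 11·(-5^m − 6^m) − 30·(-5^{m−1} − 6^{m−1}) = -(11·5 − 30)5^{m−1} − (11·6 − 30)6^{m−1} = -25·5^{m−1} − 36·6^{m−1} = -5^{m+1} − 6^{m+1}.
By strong induction, P_n = -5^n − 6^n for all n ≥ 1.

P_n = -5^n − 6^n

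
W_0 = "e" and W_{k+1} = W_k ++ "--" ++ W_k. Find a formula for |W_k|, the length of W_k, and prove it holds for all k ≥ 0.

Claim: |W_k| = 3·2^k − 2.

Base case: |W_0| = 1, and 3·2^0 − 2 = 1.
Assume |W_r| = 3·2^r − 2.
Then |W_{r+1}| = |W_r| + 2 + |W_r| = 2|W_r| + 2 = 2(3·2^r − 2) + 2 = 3·2^{r+1} − 4 + 2 = 3·2^{r+1} − 2.
By induction, |W_k| = 3·2^k − 2 for all k ≥ 0.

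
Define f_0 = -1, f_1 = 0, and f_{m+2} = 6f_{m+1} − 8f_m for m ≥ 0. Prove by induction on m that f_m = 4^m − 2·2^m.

Base cases: f_0 = -1 and 4^0 − 2·2^0 = -1; f_1 = 0 and 4^1 − 2·2^1 = 0.
Assume f_i = 4^i − 2·2^i for all 0 ≤ i ≤ j, where j ≥ 1.
Then f_{j+1} = 6f_j − 8f_{j−1} = 6·(4^j − 2·2^j) − 8·(4^{j−1} − 2·2^{j−1}) = (6·4 − 8)4^{j−1} − 2·(6·2 − 8)2^{j−1} = 16·4^{j−1} − 8·2^{j−1} = 4^{j+1} − 2·2^{j+1}.
This completes the inductive step, so f_m = 4^m − 2·2^m for all m ≥ 0.

f_m = 4^m − 2·2^m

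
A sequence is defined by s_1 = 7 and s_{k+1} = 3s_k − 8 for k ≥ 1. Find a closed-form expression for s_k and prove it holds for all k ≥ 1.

Claim: s_k = 3^k + 4.

Base case: s_1 = 7, and 3^1 + 4 = 3 + 4 = 7.
Assume s_m = 3^m + 4 for some m ≥ 1.
Then s_{m+1} = 3s_m − 8 = 3·(3^m + 4) − 8 = 3^{m+1} + 12 − 8 = 3^{m+1} + 4.
Hence s_k = 3^k + 4 for every k ≥ 1, by induction.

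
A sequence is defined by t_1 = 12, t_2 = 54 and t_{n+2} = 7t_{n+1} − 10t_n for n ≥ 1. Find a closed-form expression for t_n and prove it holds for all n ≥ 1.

Claim: t_n = 2·5^n + 2^n.

Base cases: t_1 = 12 and 2·5^1 + 2^1 = 12; t_2 = 54 and 2·5^2 + 2^2 = 54.
Assume t_i = 2·5^i + 2^i for all 1 ≤ i ≤ j, where j ≥ 2.
Then t_{j+1} = 7t_j − 10t_{j−1} = 7·(2·5^j + 2^j) − 10·(2·5^{j−1} + 2^{j−1}) = 2·(7·5 − 10)5^{j−1} + (7·2 − 10)2^{j−1} = 50·5^{j−1} + 4·2^{j−1} = 2·5^{j+1} + 2^{j+1}.
Hence t_n = 2·5^n + 2^n for every n ≥ 1, by strong induction.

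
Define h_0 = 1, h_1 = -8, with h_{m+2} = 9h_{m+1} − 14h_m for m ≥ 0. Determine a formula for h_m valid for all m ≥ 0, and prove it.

Claim: h_m = 3·2^m − 2·7^m.

Base cases: h_0 = 1 and 3·2^0 − 2·7^0 = 1; h_1 = -8 and 3·2^1 − 2·7^1 = -8.
Assume h_i = 3·2^i − 2·7^i for all 0 ≤ i ≤ j, where j ≥ 1.
Then h_{j+1} = 9h_j − 14h_{j−1} = 9·(3·2^j − 2·7^j) − 14·(3·2^{j−1} − 2·7^{j−1}) = 3·(9·2 − 14)2^{j−1} − 2·(9·7 − 14)7^{j−1} = 12·2^{j−1} − 98·7^{j−1} = 3·2^{j+1} − 2·7^{j+1}.
By strong induction, h_m = 3·2^m − 2·7^m for all m ≥ 0.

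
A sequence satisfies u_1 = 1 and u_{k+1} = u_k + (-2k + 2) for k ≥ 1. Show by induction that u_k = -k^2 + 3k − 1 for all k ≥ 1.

Base case: u_1 = 1, and -1^2 + 3·1 − 1 = 1.
Assume u_m = -m^2 + 3m − 1.
Then u_{m+1} = u_m + (-2m + 2) = (-m^2 + 3m − 1) + (-2m + 2) = -m^2 + m + 1,
and -(m+1)^2 + 3·(m+1) − 1 = -m^2 + m + 1.
By induction, u_k = -k^2 + 3k − 1 for all k ≥ 1.

u_k = -k^2 + 3k − 1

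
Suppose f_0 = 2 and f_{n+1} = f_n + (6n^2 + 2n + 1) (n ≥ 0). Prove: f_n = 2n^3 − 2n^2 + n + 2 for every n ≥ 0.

Base case: f_0 = 2, and 2·0^3 − 2·0^2 + 0 + 2 = 2.
Assume f_j = 2j^3 − 2j^2 + j + 2.
Then f_{j+1} = f_j + (6j^2 + 2j + 1) = (2j^3 − 2j^2 + j + 2) + (6j^2 + 2j + 1) = 2j^3 + 4j^2 + 3j + 3,
and 2·(j+1)^3 − 2·(j+1)^2 + (j+1) + 2 = 2j^3 + 4j^2 + 3j + 3.
By induction, f_n = 2n^3 − 2n^2 + n + 2 for all n ≥ 0.

f_n = 2n^3 − 2n^2 + n + 2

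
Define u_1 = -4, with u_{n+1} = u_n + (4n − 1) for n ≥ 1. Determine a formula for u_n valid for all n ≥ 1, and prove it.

Claim: u_n = 2n^2 − 3n − 3.

Base case: u_1 = -4, and 2·1^2 − 3·1 − 3 = -4.
Assume u_k = 2k^2 − 3k − 3.
Then u_{k+1} = u_k + (4k − 1) = (2k^2 − 3k − 3) + (4k − 1) = 2k^2 + k − 4,
and 2·(k+1)^2 − 3·(k+1) − 3 = 2k^2 + k − 4.
By induction, u_n = 2n^2 − 3n − 3 for all n ≥ 1.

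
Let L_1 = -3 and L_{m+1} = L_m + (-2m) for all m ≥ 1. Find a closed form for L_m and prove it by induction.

Claim: L_m = -m^2 + m − 3.

Base case: L_1 = -3, and -1^2 + 1 − 3 = -3.
Assume L_r = -r^2 + r − 3.
Then L_{r+1} = L_r + (-2r) = (-r^2 + r − 3) + (-2r) = -r^2 − r − 3,
and -(r+1)^2 + (r+1) − 3 = -r^2 − r − 3.
By induction, L_m = -m^2 + m − 3 for all m ≥ 1.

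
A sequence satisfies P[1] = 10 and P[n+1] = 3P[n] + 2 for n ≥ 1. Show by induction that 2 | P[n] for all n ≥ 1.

Base case: P[1] = 10 = 2·5, so 2 | P[1].
Assume 2 | P[j], so P[j] = 2t for some integer t.
Then P[j+1] = 3P[j] + 2 = 3·(2t) + 2 = 2(3t + 1), so 2 | P[j+1].
By induction, 2 | P[n] for all n ≥ 1.

2 | P[n]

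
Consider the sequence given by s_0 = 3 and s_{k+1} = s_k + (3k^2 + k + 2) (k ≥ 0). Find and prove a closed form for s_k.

Claim: s_k = k^3 − k^2 + 2k + 3.

Base case: s_0 = 3, and 0^3 − 0^2 + 2·0 + 3 = 3.
Assume s_m = m^3 − m^2 + 2m + 3.
Then s_{m+1} = s_m + (3m^2 + m + 2) = (m^3 − m^2 + 2m + 3) + (3m^2 + m + 2) = m^3 + 2m^2 + 3m + 5,
and (m+1)^3 − (m+1)^2 + 2·(m+1) + 3 = m^3 + 2m^2 + 3m + 5.
This completes the inductive step, so s_k = k^3 − k^2 + 2k + 3 for all k ≥ 0.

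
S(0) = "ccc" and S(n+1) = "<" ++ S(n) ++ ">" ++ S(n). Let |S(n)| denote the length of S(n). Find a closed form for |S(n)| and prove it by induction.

Claim: |S(n)| = 5·2^n − 2.

Base case: |S(0)| = 3, and 5·2^0 − 2 = 3.
Assume |S(k)| = 5·2^k − 2.
Then |S(k+1)| = 1 + |S(k)| + 1 + |S(k)| = 2|S(k)| + 2 = 2(5·2^k − 2) + 2 = 5·2^{k+1} − 4 + 2 = 5·2^{k+1} − 2.
This completes the inductive step, so |S(n)| = 5·2^n − 2 for all n ≥ 0.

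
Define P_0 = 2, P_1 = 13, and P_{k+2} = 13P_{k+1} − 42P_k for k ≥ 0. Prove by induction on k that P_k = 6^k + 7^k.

Base cases: P_0 = 2 and 6^0 + 7^0 = 2; P_1 = 13 and 6^1 + 7^1 = 13.
Assume P_j = 6^j + 7^j for all 0 ≤ j ≤ r, where r ≥ 1.
Then P_{r+1} = 13P_r − 42P_{r−1} = 13·(6^r + 7^r) − 42·(6^{r−1} + 7^{r−1}) = (13·6 − 42)6^{r−1} + (13·7 − 42)7^{r−1} = 36·6^{r−1} + 49·7^{r−1} = 6^{r+1} + 7^{r+1}.
This completes the inductive step, so P_k = 6^k + 7^k for all k ≥ 0.

P_k = 6^k + 7^k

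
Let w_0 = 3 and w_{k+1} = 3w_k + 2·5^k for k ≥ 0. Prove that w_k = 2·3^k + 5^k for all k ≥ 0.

Base case: w_0 = 3, and 2·3^0 + 5^0 = 2 + 1 = 3.
Assume w_m = 2·3^m + 5^m for some m ≥ 0.
Then w_{m+1} = 3w_m + 2·5^m = 3·(2·3^m + 5^m) + 2·5^m = 2·3^{m+1} + 3·5^m + 2·5^m = 2·3^{m+1} + 5·5^m = 2·3^{m+1} + 5^{m+1}.
This completes the inductive step, so w_k = 2·3^k + 5^k for all k ≥ 0.

w_k = 2·3^k + 5^k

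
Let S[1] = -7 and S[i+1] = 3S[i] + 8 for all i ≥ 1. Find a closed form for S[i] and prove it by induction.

Claim: S[i] = -3^i − 4.

Base case: S[1] = -7, and -3^1 − 4 = -3 − 4 = -7.
Assume S[r] = -3^r − 4 for some r ≥ 1.
Then S[r+1] = 3S[r] + 8 = 3·(-3^r − 4) + 8 = -3^{r+1} − 12 + 8 = -3^{r+1} − 4.
By induction, S[i] = -3^i − 4 for all i ≥ 1.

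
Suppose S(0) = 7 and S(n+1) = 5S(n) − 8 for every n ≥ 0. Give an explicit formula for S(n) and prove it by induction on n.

Claim: S(n) = 5^{n+1} + 2.

Base case: S(0) = 7, and 5^{0+1} + 2 = 5 + 2 = 7.
Assume S(j) = 5^{j+1} + 2 for some j ≥ 0.
Then S(j+1) = 5S(j) − 8 = 5·(5^{j+1} + 2) − 8 = 5^{j+2} + 10 − 8 = 5^{j+2} + 2.
By induction, S(n) = 5^{n+1} + 2 for all n ≥ 0.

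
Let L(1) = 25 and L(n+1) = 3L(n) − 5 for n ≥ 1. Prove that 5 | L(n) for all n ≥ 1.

Base case: L(1) = 25 = 5·5, so 5 | L(1).
Assume 5 | L(m), so L(m) = 5t for some integer t.
Then L(m+1) = 3L(m) − 5 = 3·(5t) − 5 = 5(3t − 1), so 5 | L(m+1).
So the property holds for m+1, and by induction 5 | L(n) for all n ≥ 1.

5 | L(n)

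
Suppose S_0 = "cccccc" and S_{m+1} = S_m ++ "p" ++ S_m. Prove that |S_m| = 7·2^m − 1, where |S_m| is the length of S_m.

Base case: |S_0| = 6, and 7·2^0 − 1 = 6.
Assume |S_k| = 7·2^k − 1.
Then |S_{k+1}| = |S_k| + 1 + |S_k| = 2|S_k| + 1 = 2(7·2^k − 1) + 1 = 7·2^{k+1} − 2 + 1 = 7·2^{k+1} − 1.
By induction, |S_m| = 7·2^m − 1 for all m ≥ 0.

|S_m| = 7·2^m − 1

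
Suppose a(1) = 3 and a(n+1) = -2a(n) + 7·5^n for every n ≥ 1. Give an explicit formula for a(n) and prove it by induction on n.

Claim: a(n) = (-2)^n + 5^n.

Base case: a(1) = 3, and (-2)^1 + 5^1 = -2 + 5 = 3.
Assume a(j) = (-2)^j + 5^j for some j ≥ 1.
Then a(j+1) = -2a(j) + 7·5^j = -2·((-2)^j + 5^j) + 7·5^j = (-2)^{j+1} − 2·5^j + 7·5^j = (-2)^{j+1} + 5·5^j = (-2)^{j+1} + 5^{j+1}.
This completes the inductive step, so a(n) = (-2)^n + 5^n for all n ≥ 1.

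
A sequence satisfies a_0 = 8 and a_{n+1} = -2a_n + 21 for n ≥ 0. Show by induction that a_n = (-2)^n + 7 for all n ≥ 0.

Base case: a_0 = 8, and (-2)^0 + 7 = 1 + 7 = 8.
Assume a_k = (-2)^k + 7 for some k ≥ 0.
Then a_{k+1} = -2a_k + 21 = -2·((-2)^k + 7) + 21 = -2·(-2)^k − 14 + 21 = (-2)^{k+1} + 7.
So the formula holds for k+1, and by induction a_n = (-2)^n + 7 for all n ≥ 0.

a_n = (-2)^n + 7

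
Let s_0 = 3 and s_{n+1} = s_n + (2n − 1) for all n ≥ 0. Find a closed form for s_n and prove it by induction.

Claim: s_n = n^2 − 2n + 3.

Base case: s_0 = 3, and 0^2 − 2·0 + 3 = 3.
Assume s_j = j^2 − 2j + 3.
Then s_{j+1} = s_j + (2j − 1) = (j^2 − 2j + 3) + (2j − 1) = j^2 + 2,
and (j+1)^2 − 2·(j+1) + 3 = j^2 + 2.
Hence s_n = n^2 − 2n + 3 for every n ≥ 0, by induction.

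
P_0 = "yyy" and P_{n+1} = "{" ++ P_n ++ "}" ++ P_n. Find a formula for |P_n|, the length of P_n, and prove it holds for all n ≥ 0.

Claim: |P_n| = 5·2^n − 2.

Base case: |P_0| = 3, and 5·2^0 − 2 = 3.
Assume |P_m| = 5·2^m − 2.
Then |P_{m+1}| = 1 + |P_m| + 1 + |P_m| = 2|P_m| + 2 = 2(5·2^m − 2) + 2 = 5·2^{m+1} − 4 + 2 = 5·2^{m+1} − 2.
By induction, |P_n| = 5·2^n − 2 for all n ≥ 0.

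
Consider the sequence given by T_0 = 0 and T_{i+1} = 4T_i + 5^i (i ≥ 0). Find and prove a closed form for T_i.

Claim: T_i = -4^i + 5^i.

Base case: T_0 = 0, and -4^0 + 5^0 = -1 + 1 = 0.
Assume T_r = -4^r + 5^r for some r ≥ 0.
Then T_{r+1} = 4T_r + 5^r = 4·(-4^r + 5^r) + 5^r = -4^{r+1} + 4·5^r + 5^r = -4^{r+1} + 5·5^r = -4^{r+1} + 5^{r+1}.
So the formula holds for r+1, and by induction T_i = -4^i + 5^i for all i ≥ 0.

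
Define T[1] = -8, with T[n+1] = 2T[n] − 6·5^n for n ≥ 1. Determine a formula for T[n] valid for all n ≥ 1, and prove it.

Claim: T[n] = 2^n − 2·5^n.

Base case: T[1] = -8, and 2^1 − 2·5^1 = 2 − 10 = -8.
Assume T[k] = 2^k − 2·5^k for some k ≥ 1.
Then T[k+1] = 2T[k] − 6·5^k = 2·(2^k − 2·5^k) − 6·5^k = 2^{k+1} − 4·5^k − 6·5^k = 2^{k+1} − 10·5^k = 2^{k+1} − 2·5^{k+1}.
By induction, T[n] = 2^n − 2·5^n for all n ≥ 1.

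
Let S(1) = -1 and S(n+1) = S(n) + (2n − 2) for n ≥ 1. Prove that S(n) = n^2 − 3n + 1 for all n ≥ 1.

Base case: S(1) = -1, and 1^2 − 3·1 + 1 = -1.
Assume S(r) = r^2 − 3r + 1.
Then S(r+1) = S(r) + (2r − 2) = (r^2 − 3r + 1) + (2r − 2) = r^2 − r − 1,
and (r+1)^2 − 3·(r+1) + 1 = r^2 − r − 1.
Hence S(n) = n^2 − 3n + 1 for every n ≥ 1, by induction.

S(n) = n^2 − 3n + 1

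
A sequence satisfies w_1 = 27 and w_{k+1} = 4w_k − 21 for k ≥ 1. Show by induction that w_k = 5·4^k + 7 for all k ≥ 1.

Base case: w_1 = 27, and 5·4^1 + 7 = 20 + 7 = 27.
Assume w_r = 5·4^r + 7 for some r ≥ 1.
Then w_{r+1} = 4w_r − 21 = 4·(5·4^r + 7) − 21 = 20·4^r + 28 − 21 = 5·4^{r+1} + 7.
So the formula holds for r+1, and by induction w_k = 5·4^k + 7 for all k ≥ 1.

w_k = 5·4^k + 7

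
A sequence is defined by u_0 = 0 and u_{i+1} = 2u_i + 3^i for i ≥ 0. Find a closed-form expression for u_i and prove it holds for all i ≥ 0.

Claim: u_i = -2^i + 3^i.

Base case: u_0 = 0, and -2^0 + 3^0 = -1 + 1 = 0.
Assume u_m = -2^m + 3^m for some m ≥ 0.
Then u_{m+1} = 2u_m + 3^m = 2·(-2^m + 3^m) + 3^m = -2^{m+1} + 2·3^m + 3^m = -2^{m+1} + 3·3^m = -2^{m+1} + 3^{m+1}.
So the formula holds for m+1, and by induction u_i = -2^i + 3^i for all i ≥ 0.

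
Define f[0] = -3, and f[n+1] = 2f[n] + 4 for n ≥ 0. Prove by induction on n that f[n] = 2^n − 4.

Base case: f[0] = -3, and 2^0 − 4 = 1 − 4 = -3.
Assume f[r] = 2^r − 4 for some r ≥ 0.
Then f[r+1] = 2f[r] + 4 = 2·(2^r − 4) + 4 = 2^{r+1} − 8 + 4 = 2^{r+1} − 4.
This completes the inductive step, so f[n] = 2^n − 4 for all n ≥ 0.

f[n] = 2^n − 4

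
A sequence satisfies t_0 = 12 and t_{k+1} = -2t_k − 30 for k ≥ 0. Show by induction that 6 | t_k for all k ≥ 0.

Base case: t_0 = 12 = 6·2, so 6 | t_0.
Assume 6 | t_j, so t_j = 6s for some integer s.
Then t_{j+1} = -2t_j − 30 = -2·(6s) − 30 = 6(-2s − 5), so 6 | t_{j+1}.
So the property holds for j+1, and by induction 6 | t_k for all k ≥ 0.

6 | t_k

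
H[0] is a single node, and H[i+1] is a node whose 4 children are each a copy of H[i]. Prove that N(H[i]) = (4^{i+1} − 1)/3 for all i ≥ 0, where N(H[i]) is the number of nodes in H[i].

Base case: N(H[0]) = 1, and (4^{0+1} − 1)/3 = 1.
Assume N(H[r]) = (4^{r+1} − 1)/3.
Then N(H[r+1]) = 1 + 4N(H[r]) = 1 + 4·(4^{r+1} − 1)/3 = 1 + (4^{r+2} − 4)/3 = (3 + 4^{r+2} − 4)/3 = (4^{r+2} − 1)/3.
This completes the inductive step, so N(H[i]) = (4^{i+1} − 1)/3 for all i ≥ 0.

N(H[i]) = (4^{i+1} − 1)/3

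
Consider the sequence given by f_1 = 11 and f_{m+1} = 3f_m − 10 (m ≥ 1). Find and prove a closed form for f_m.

Claim: f_m = 2·3^m + 5.

Base case: f_1 = 11, and 2·3^1 + 5 = 6 + 5 = 11.
Assume f_k = 2·3^k + 5 for some k ≥ 1.
Then f_{k+1} = 3f_k − 10 = 3·(2·3^k + 5) − 10 = 6·3^k + 15 − 10 = 2·3^{k+1} + 5.
Hence f_m = 2·3^m + 5 for every m ≥ 1, by induction.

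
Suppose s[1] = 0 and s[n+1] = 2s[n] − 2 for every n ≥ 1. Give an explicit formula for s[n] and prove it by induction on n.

Claim: s[n] = -2^n + 2.

Base case: s[1] = 0, and -2^1 + 2 = -2 + 2 = 0.
Assume s[j] = -2^j + 2 for some j ≥ 1.
Then s[j+1] = 2s[j] − 2 = 2·(-2^j + 2) − 2 = -2^{j+1} + 4 − 2 = -2^{j+1} + 2.
By induction, s[n] = -2^n + 2 for all n ≥ 1.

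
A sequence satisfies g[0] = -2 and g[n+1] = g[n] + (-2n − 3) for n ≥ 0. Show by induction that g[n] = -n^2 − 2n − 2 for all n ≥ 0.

Base case: g[0] = -2, and -0^2 − 2·0 − 2 = -2.
Assume g[j] = -j^2 − 2j − 2.
Then g[j+1] = g[j] + (-2j − 3) = (-j^2 − 2j − 2) + (-2j − 3) = -j^2 − 4j − 5,
and -(j+1)^2 − 2·(j+1) − 2 = -j^2 − 4j − 5.
This completes the inductive step, so g[n] = -n^2 − 2n − 2 for all n ≥ 0.

g[n] = -n^2 − 2n − 2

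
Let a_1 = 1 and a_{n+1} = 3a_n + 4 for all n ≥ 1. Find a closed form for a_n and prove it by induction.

Claim: a_n = 3^n − 2.

Base case: a_1 = 1, and 3^1 − 2 = 3 − 2 = 1.
Assume a_m = 3^m − 2 for some m ≥ 1.
Then a_{m+1} = 3a_m + 4 = 3·(3^m − 2) + 4 = 3^{m+1} − 6 + 4 = 3^{m+1} − 2.
Hence a_n = 3^n − 2 for every n ≥ 1, by induction.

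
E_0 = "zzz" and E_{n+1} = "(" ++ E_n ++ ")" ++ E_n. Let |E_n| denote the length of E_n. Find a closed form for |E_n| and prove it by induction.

Claim: |E_n| = 5·2^n − 2.

Base case: |E_0| = 3, and 5·2^0 − 2 = 3.
Assume |E_k| = 5·2^k − 2.
Then |E_{k+1}| = 1 + |E_k| + 1 + |E_k| = 2|E_k| + 2 = 2(5·2^k − 2) + 2 = 5·2^{k+1} − 4 + 2 = 5·2^{k+1} − 2.
This completes the inductive step, so |E_n| = 5·2^n − 2 for all n ≥ 0.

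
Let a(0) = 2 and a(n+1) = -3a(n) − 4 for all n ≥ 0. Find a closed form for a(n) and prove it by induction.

Claim: a(n) = 3·(-3)^n − 1.

Base case: a(0) = 2, and 3·(-3)^0 − 1 = 3 − 1 = 2.
Assume a(m) = 3·(-3)^m − 1 for some m ≥ 0.
Then a(m+1) = -3a(m) − 4 = -3·(3·(-3)^m − 1) − 4 = -9·(-3)^m + 3 − 4 = 3·(-3)^{m+1} − 1.
This completes the inductive step, so a(n) = 3·(-3)^n − 1 for all n ≥ 0.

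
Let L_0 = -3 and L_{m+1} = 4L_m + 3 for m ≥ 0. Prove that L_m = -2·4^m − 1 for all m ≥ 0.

Base case: L_0 = -3, and -2·4^0 − 1 = -2 − 1 = -3.
Assume L_r = -2·4^r − 1 for some r ≥ 0.
Then L_{r+1} = 4L_r + 3 = 4·(-2·4^r − 1) + 3 = -8·4^r − 4 + 3 = -2·4^{r+1} − 1.
So the formula holds for r+1, and by induction L_m = -2·4^m − 1 for all m ≥ 0.

L_m = -2·4^m − 1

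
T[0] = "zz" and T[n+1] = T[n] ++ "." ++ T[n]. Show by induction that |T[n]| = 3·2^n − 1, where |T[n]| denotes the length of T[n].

Base case: |T[0]| = 2, and 3·2^0 − 1 = 2.
Assume |T[m]| = 3·2^m − 1.
Then |T[m+1]| = |T[m]| + 1 + |T[m]| = 2|T[m]| + 1 = 2(3·2^m − 1) + 1 = 3·2^{m+1} − 2 + 1 = 3·2^{m+1} − 1.
So the formula holds for m+1, and by induction |T[n]| = 3·2^n − 1 for all n ≥ 0.

|T[n]| = 3·2^n − 1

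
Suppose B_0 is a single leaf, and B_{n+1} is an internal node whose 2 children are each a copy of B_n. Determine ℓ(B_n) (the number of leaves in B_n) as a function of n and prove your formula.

Claim: ℓ(B_n) = 2^n.

Base case: ℓ(B_0) = 1, and 2^0 = 1.
Assume ℓ(B_m) = 2^m.
Then ℓ(B_{m+1}) = 2·ℓ(B_m) = 2·2^m = 2^{m+1}.
By induction, ℓ(B_n) = 2^n for all n ≥ 0.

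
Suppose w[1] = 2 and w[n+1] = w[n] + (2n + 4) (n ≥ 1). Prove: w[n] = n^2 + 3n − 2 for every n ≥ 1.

Base case: w[1] = 2, and 1^2 + 3·1 − 2 = 2.
Assume w[j] = j^2 + 3j − 2.
Then w[j+1] = w[j] + (2j + 4) = (j^2 + 3j − 2) + (2j + 4) = j^2 + 5j + 2,
and (j+1)^2 + 3·(j+1) − 2 = j^2 + 5j + 2.
By induction, w[n] = n^2 + 3n − 2 for all n ≥ 1.

w[n] = n^2 + 3n − 2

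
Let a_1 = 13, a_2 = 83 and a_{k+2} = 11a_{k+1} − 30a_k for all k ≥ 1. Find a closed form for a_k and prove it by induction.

Claim: a_k = 3·6^k − 5^k.

Base cases: a_1 = 13 and 3·6^1 − 5^1 = 13; a_2 = 83 and 3·6^2 − 5^2 = 83.
Assume a_i = 3·6^i − 5^i for all 1 ≤ i ≤ j, where j ≥ 2.
Then a_{j+1} = 11a_j − 30a_{j−1} = 11·(3·6^j − 5^j) − 30·(3·6^{j−1} − 5^{j−1}) = 3·(11·6 − 30)6^{j−1} − (11·5 − 30)5^{j−1} = 108·6^{j−1} − 25·5^{j−1} = 3·6^{j+1} − 5^{j+1}.
This completes the inductive step, so a_k = 3·6^k − 5^k for all k ≥ 1.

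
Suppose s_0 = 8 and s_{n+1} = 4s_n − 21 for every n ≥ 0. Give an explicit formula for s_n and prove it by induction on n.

Claim: s_n = 4^n + 7.

Base case: s_0 = 8, and 4^0 + 7 = 1 + 7 = 8.
Assume s_r = 4^r + 7 for some r ≥ 0.
Then s_{r+1} = 4s_r − 21 = 4·(4^r + 7) − 21 = 4^{r+1} + 28 − 21 = 4^{r+1} + 7.
So the formula holds for r+1, and by induction s_n = 4^n + 7 for all n ≥ 0.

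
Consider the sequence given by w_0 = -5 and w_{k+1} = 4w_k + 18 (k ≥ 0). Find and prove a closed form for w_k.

Claim: w_k = 4^k − 6.

Base case: w_0 = -5, and 4^0 − 6 = 1 − 6 = -5.
Assume w_r = 4^r − 6 for some r ≥ 0.
Then w_{r+1} = 4w_r + 18 = 4·(4^r − 6) + 18 = 4^{r+1} − 24 + 18 = 4^{r+1} − 6.
Hence w_k = 4^k − 6 for every k ≥ 0, by induction.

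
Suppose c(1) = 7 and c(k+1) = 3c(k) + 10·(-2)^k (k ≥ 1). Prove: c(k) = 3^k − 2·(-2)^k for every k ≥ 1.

Base case: c(1) = 7, and 3^1 − 2·(-2)^1 = 3 + 4 = 7.
Assume c(r) = 3^r − 2·(-2)^r for some r ≥ 1.
Then c(r+1) = 3c(r) + 10·(-2)^r = 3·(3^r − 2·(-2)^r) + 10·(-2)^r = 3^{r+1} − 6·(-2)^r + 10·(-2)^r = 3^{r+1} + 4·(-2)^r = 3^{r+1} − 2·(-2)^{r+1}.
So the formula holds for r+1, and by induction c(k) = 3^k − 2·(-2)^k for all k ≥ 1.

c(k) = 3^k − 2·(-2)^k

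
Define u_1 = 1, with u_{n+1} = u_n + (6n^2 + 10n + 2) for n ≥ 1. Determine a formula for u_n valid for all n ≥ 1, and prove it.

Claim: u_n = 2n^3 + 2n^2 − 2n − 1.

Base case: u_1 = 1, and 2·1^3 + 2·1^2 − 2·1 − 1 = 1.
Assume u_m = 2m^3 + 2m^2 − 2m − 1.
Then u_{m+1} = u_m + (6m^2 + 10m + 2) = (2m^3 + 2m^2 − 2m − 1) + (6m^2 + 10m + 2) = 2m^3 + 8m^2 + 8m + 1,
and 2·(m+1)^3 + 2·(m+1)^2 − 2·(m+1) − 1 = 2m^3 + 8m^2 + 8m + 1.
By induction, u_n = 2n^3 + 2n^2 − 2n − 1 for all n ≥ 1.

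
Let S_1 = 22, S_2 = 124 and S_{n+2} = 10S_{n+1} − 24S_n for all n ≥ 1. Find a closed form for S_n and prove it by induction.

Claim: S_n = 3·6^n + 4^n.

Base cases: S_1 = 22 and 3·6^1 + 4^1 = 22; S_2 = 124 and 3·6^2 + 4^2 = 124.
Assume S_j = 3·6^j + 4^j for all 1 ≤ j ≤ k, where k ≥ 2.
Then S_{k+1} = 10S_k − 24S_{k−1} = 10·(3·6^k + 4^k) − 24·(3·6^{k−1} + 4^{k−1}) = 3·(10·6 − 24)6^{k−1} + (10·4 − 24)4^{k−1} = 108·6^{k−1} + 16·4^{k−1} = 3·6^{k+1} + 4^{k+1}.
Hence S_n = 3·6^n + 4^n for every n ≥ 1, by strong induction.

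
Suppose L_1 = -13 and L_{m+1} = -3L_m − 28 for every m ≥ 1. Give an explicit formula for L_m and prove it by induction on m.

Claim: L_m = 2·(-3)^m − 7.

Base case: L_1 = -13, and 2·(-3)^1 − 7 = -6 − 7 = -13.
Assume L_j = 2·(-3)^j − 7 for some j ≥ 1.
Then L_{j+1} = -3L_j − 28 = -3·(2·(-3)^j − 7) − 28 = -6·(-3)^j + 21 − 28 = 2·(-3)^{j+1} − 7.
So the formula holds for j+1, and by induction L_m = 2·(-3)^m − 7 for all m ≥ 1.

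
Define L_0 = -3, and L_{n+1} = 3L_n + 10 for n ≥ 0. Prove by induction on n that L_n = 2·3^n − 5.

Base case: L_0 = -3, and 2·3^0 − 5 = 2 − 5 = -3.
Assume L_k = 2·3^k − 5 for some k ≥ 0.
Then L_{k+1} = 3L_k + 10 = 3·(2·3^k − 5) + 10 = 6·3^k − 15 + 10 = 2·3^{k+1} − 5.
By induction, L_n = 2·3^n − 5 for all n ≥ 0.

L_n = 2·3^n − 5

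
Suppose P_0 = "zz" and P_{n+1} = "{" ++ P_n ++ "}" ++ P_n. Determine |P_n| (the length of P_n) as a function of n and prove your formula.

Claim: |P_n| = 2^{n+2} − 2.

Base case: |P_0| = 2, and 2^{0+2} − 2 = 2.
Assume |P_m| = 2^{m+2} − 2.
Then |P_{m+1}| = 1 + |P_m| + 1 + |P_m| = 2|P_m| + 2 = 2(2^{m+2} − 2) + 2 = 2^{m+3} − 4 + 2 = 2^{m+3} − 2.
This completes the inductive step, so |P_n| = 2^{n+2} − 2 for all n ≥ 0.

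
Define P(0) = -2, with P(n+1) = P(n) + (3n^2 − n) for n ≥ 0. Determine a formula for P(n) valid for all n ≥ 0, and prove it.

Claim: P(n) = n^3 − 2n^2 + n − 2.

Base case: P(0) = -2, and 0^3 − 2·0^2 + 0 − 2 = -2.
Assume P(r) = r^3 − 2r^2 + r − 2.
Then P(r+1) = P(r) + (3r^2 − r) = (r^3 − 2r^2 + r − 2) + (3r^2 − r) = r^3 + r^2 − 2,
and (r+1)^3 − 2·(r+1)^2 + (r+1) − 2 = r^3 + r^2 − 2.
By induction, P(n) = n^3 − 2n^2 + n − 2 for all n ≥ 0.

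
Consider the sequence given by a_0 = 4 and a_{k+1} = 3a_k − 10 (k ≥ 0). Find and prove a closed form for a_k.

Claim: a_k = -3^k + 5.

Base case: a_0 = 4, and -3^0 + 5 = -1 + 5 = 4.
Assume a_m = -3^m + 5 for some m ≥ 0.
Then a_{m+1} = 3a_m − 10 = 3·(-3^m + 5) − 10 = -3^{m+1} + 15 − 10 = -3^{m+1} + 5.
By induction, a_k = -3^k + 5 for all k ≥ 0.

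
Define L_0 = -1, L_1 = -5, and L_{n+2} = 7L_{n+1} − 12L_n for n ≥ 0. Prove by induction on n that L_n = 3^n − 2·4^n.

Base cases: L_0 = -1 and 3^0 − 2·4^0 = -1; L_1 = -5 and 3^1 − 2·4^1 = -5.
Assume L_j = 3^j − 2·4^j for all 0 ≤ j ≤ k, where k ≥ 1.
Then L_{k+1} = 7L_k − 12L_{k−1} = 7·(3^k − 2·4^k) − 12·(3^{k−1} − 2·4^{k−1}) = (7·3 − 12)3^{k−1} − 2·(7·4 − 12)4^{k−1} = 9·3^{k−1} − 32·4^{k−1} = 3^{k+1} − 2·4^{k+1}.
Hence L_n = 3^n − 2·4^n for every n ≥ 0, by strong induction.

L_n = 3^n − 2·4^n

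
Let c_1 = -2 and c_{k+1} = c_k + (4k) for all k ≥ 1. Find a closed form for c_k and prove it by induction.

Claim: c_k = 2k^2 − 2k − 2.

Base case: c_1 = -2, and 2·1^2 − 2·1 − 2 = -2.
Assume c_m = 2m^2 − 2m − 2.
Then c_{m+1} = c_m + (4m) = (2m^2 − 2m − 2) + (4m) = 2m^2 + 2m − 2,
and 2·(m+1)^2 − 2·(m+1) − 2 = 2m^2 + 2m − 2.
This completes the inductive step, so c_k = 2k^2 − 2k − 2 for all k ≥ 1.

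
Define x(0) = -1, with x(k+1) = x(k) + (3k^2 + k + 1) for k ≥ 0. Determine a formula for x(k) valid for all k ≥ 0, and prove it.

Claim: x(k) = k^3 − k^2 + k − 1.

Base case: x(0) = -1, and 0^3 − 0^2 + 0 − 1 = -1.
Assume x(r) = r^3 − r^2 + r − 1.
Then x(r+1) = x(r) + (3r^2 + r + 1) = (r^3 − r^2 + r − 1) + (3r^2 + r + 1) = r^3 + 2r^2 + 2r,
and (r+1)^3 − (r+1)^2 + (r+1) − 1 = r^3 + 2r^2 + 2r.
This completes the inductive step, so x(k) = k^3 − k^2 + k − 1 for all k ≥ 0.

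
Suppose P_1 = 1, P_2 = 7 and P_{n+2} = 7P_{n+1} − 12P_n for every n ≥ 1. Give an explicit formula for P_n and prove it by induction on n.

Claim: P_n = -3^n + 4^n.

Base cases: P_1 = 1 and -3^1 + 4^1 = 1; P_2 = 7 and -3^2 + 4^2 = 7.
Assume P_j = -3^j + 4^j for all 1 ≤ j ≤ m, where m ≥ 2.
Then P_{m+1} = 7P_m − 12P_{m−1} = 7·(-3^m + 4^m) − 12·(-3^{m−1} + 4^{m−1}) = -(7·3 − 12)3^{m−1} + (7·4 − 12)4^{m−1} = -9·3^{m−1} + 16·4^{m−1} = -3^{m+1} + 4^{m+1}.
Hence P_n = -3^n + 4^n for every n ≥ 1, by strong induction.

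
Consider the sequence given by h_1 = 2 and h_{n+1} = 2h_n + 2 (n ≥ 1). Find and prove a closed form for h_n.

Claim: h_n = 2^{n+1} − 2.

Base case: h_1 = 2, and 2^{1+1} − 2 = 4 − 2 = 2.
Assume h_m = 2^{m+1} − 2 for some m ≥ 1.
Then h_{m+1} = 2h_m + 2 = 2·(2^{m+1} − 2) + 2 = 2^{m+2} − 4 + 2 = 2^{m+2} − 2.
So the formula holds for m+1, and by induction h_n = 2^{n+1} − 2 for all n ≥ 1.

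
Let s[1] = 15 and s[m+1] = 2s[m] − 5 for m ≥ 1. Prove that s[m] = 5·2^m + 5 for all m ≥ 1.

Base case: s[1] = 15, and 5·2^1 + 5 = 10 + 5 = 15.
Assume s[j] = 5·2^j + 5 for some j ≥ 1.
Then s[j+1] = 2s[j] − 5 = 2·(5·2^j + 5) − 5 = 10·2^j + 10 − 5 = 5·2^{j+1} + 5.
This completes the inductive step, so s[m] = 5·2^m + 5 for all m ≥ 1.

s[m] = 5·2^m + 5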